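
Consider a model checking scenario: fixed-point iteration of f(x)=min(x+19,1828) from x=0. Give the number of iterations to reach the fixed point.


Step 1: x=0, cap=1828, increment=19
Step 2: x grows by 19 each step until capped at 1828; fixed point is x=1828
Step 3: iterations = ceil(1828/19) = 97

97


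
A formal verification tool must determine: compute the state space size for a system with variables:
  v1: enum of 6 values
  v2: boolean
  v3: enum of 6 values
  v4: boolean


State space = product of domain sizes of all variables.
Domain sizes:
  v1 (enum of 6 values): 6
  v2 (boolean): 2
  v3 (enum of 6 values): 6
  v4 (boolean): 2
Product = 6 * 2 * 6 * 2 = 144

144


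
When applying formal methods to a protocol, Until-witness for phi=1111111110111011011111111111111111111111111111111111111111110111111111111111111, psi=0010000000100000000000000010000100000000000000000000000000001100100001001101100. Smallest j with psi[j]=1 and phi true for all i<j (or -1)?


(phi U psi) at 0: need smallest j with psi[j]=1 and phi[i]=1 for all i in [0,j).
Scan from step 0:
  step 0: phi=1, psi=0 -> continue
  step 1: phi=1, psi=0 -> continue
  step 2: psi=1 and phi held for [0,2) -> witness found
Witness step = 2

2


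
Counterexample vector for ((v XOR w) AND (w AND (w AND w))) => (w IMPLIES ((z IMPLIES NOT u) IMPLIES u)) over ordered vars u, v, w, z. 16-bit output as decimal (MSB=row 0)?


F1 = ((v XOR w) AND (w AND (w AND w)))
F2 = (w IMPLIES ((z IMPLIES NOT u) IMPLIES u))
Counterexample to F1=>F2 is where F1=1 and F2=0.
Evaluate each row (bits = u,v,w,z, MSB first):
  row 0 [0000]: F1=0 F2=1 -> F1&~F2 -> 0
  row 1 [0001]: F1=0 F2=1 -> F1&~F2 -> 0
  row 2 [0010]: F1=1 F2=0 -> F1&~F2 -> 1
  row 3 [0011]: F1=1 F2=0 -> F1&~F2 -> 1
  row 4 [0100]: F1=0 F2=1 -> F1&~F2 -> 0
  row 5 [0101]: F1=0 F2=1 -> F1&~F2 -> 0
  row 6 [0110]: F1=0 F2=0 -> F1&~F2 -> 0
  row 7 [0111]: F1=0 F2=0 -> F1&~F2 -> 0
  row 8 [1000]: F1=0 F2=1 -> F1&~F2 -> 0
  row 9 [1001]: F1=0 F2=1 -> F1&~F2 -> 0
  row 10 [1010]: F1=1 F2=1 -> F1&~F2 -> 0
  row 11 [1011]: F1=1 F2=1 -> F1&~F2 -> 0
  row 12 [1100]: F1=0 F2=1 -> F1&~F2 -> 0
  row 13 [1101]: F1=0 F2=1 -> F1&~F2 -> 0
  row 14 [1110]: F1=0 F2=1 -> F1&~F2 -> 0
  row 15 [1111]: F1=0 F2=1 -> F1&~F2 -> 0
Full result column, 4 rows per line (u,v fixed per line; w,z runs 00..11 left to right):
  rows 0-3 [u,v=00]: 0011  = hex 3
  rows 4-7 [u,v=01]: 0000  = hex 0
  rows 8-11 [u,v=10]: 0000  = hex 0
  rows 12-15 [u,v=11]: 0000  = hex 0
Counterexample vector (row 0 .. row 15) = 0011000000000000
Output column grouped in 4s = 0011 0000 0000 0000 = 0x3000
Convert to decimal digit by digit (value = value*16 + digit):
  3 -> 3
  3*16 + 0 = 48
  48*16 + 0 = 768
  768*16 + 0 = 12288
Decimal = 12288

12288


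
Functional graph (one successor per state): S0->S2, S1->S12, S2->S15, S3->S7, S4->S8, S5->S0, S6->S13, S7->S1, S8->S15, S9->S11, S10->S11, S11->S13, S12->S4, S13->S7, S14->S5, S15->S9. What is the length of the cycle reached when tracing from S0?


Trace from S0 until a state repeats:
  S0 -> S2 -> S15 -> S9 -> S11 -> S13 -> S7 -> S1 -> S12 -> S4 -> S8 -> S15
S15 first seen at step 2, revisited at step 11.
Cycle length = 11 - 2 = 9

9


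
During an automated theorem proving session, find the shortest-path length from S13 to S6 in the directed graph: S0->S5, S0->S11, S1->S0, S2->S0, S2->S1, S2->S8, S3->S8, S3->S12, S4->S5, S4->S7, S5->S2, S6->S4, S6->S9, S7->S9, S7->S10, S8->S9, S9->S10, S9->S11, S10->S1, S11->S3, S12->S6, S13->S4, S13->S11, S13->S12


BFS layer-by-layer from S13:
  dist 0: {S13}
  dist 1: {S4, S11, S12}
  dist 2: {S3, S5, S6, S7}
  -> S6 reached at distance 2
Shortest path length = 2

2


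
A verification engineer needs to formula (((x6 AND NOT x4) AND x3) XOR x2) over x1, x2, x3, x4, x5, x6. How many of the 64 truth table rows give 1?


Formula: (((x6 AND NOT x4) AND x3) XOR x2) over 6 vars (64 rows)
Evaluate each row (x1, x2, x3, x4, x5, x6 as bits, MSB first):
  row 0 [000000]: (((0 AND NOT 0) AND 0) XOR 0) -> 0
  row 1 [000001]: (((1 AND NOT 0) AND 0) XOR 0) -> 0
  row 2 [000010]: (((0 AND NOT 0) AND 0) XOR 0) -> 0
  row 3 [000011]: (((1 AND NOT 0) AND 0) XOR 0) -> 0
  row 4 [000100]: (((0 AND NOT 1) AND 0) XOR 0) -> 0
  (every remaining row is evaluated the same way; all 64 results are listed next)
Full result column, 8 rows per line (x1,x2,x3 fixed per line; x4,x5,x6 runs 000..111 left to right):
  rows 0-7 [x1,x2,x3=000]: 00000000  (ones: 0)
  rows 8-15 [x1,x2,x3=001]: 01010000  (ones: 2)
  rows 16-23 [x1,x2,x3=010]: 11111111  (ones: 8)
  rows 24-31 [x1,x2,x3=011]: 10101111  (ones: 6)
  rows 32-39 [x1,x2,x3=100]: 00000000  (ones: 0)
  rows 40-47 [x1,x2,x3=101]: 01010000  (ones: 2)
  rows 48-55 [x1,x2,x3=110]: 11111111  (ones: 8)
  rows 56-63 [x1,x2,x3=111]: 10101111  (ones: 6)
Count of 1-rows = 0+2+8+6+0+2+8+6 = 32

32


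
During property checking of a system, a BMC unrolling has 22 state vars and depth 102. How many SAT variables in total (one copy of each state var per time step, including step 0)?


BMC unrolls to depth k, creating one copy of each state var for steps 0..k.
Step count = 102 + 1 = 103 (steps 0 through 102)
Vars per step = 22
Total = 22 * 103 = 2266

2266


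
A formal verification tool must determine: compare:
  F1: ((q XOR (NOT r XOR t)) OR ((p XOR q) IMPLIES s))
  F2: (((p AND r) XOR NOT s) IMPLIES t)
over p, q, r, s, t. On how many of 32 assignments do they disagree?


F1 = ((q XOR (NOT r XOR t)) OR ((p XOR q) IMPLIES s))
F2 = (((p AND r) XOR NOT s) IMPLIES t)
Evaluate both on each of 32 rows (bits = p,q,r,s,t):
  row 0 [00000]: F1=1 F2=0 (differ) -> 1
  row 1 [00001]: F1=1 F2=1 -> 0
  row 2 [00010]: F1=1 F2=1 -> 0
  row 3 [00011]: F1=1 F2=1 -> 0
  row 4 [00100]: F1=1 F2=0 (differ) -> 1
  row 5 [00101]: F1=1 F2=1 -> 0
  row 6 [00110]: F1=1 F2=1 -> 0
  row 7 [00111]: F1=1 F2=1 -> 0
  row 8 [01000]: F1=0 F2=0 -> 0
  row 9 [01001]: F1=1 F2=1 -> 0
  row 10 [01010]: F1=1 F2=1 -> 0
  row 11 [01011]: F1=1 F2=1 -> 0
  row 12 [01100]: F1=1 F2=0 (differ) -> 1
  row 13 [01101]: F1=0 F2=1 (differ) -> 1
  row 14 [01110]: F1=1 F2=1 -> 0
  row 15 [01111]: F1=1 F2=1 -> 0
  row 16 [10000]: F1=1 F2=0 (differ) -> 1
  row 17 [10001]: F1=0 F2=1 (differ) -> 1
  row 18 [10010]: F1=1 F2=1 -> 0
  row 19 [10011]: F1=1 F2=1 -> 0
  row 20 [10100]: F1=0 F2=1 (differ) -> 1
  row 21 [10101]: F1=1 F2=1 -> 0
  row 22 [10110]: F1=1 F2=0 (differ) -> 1
  row 23 [10111]: F1=1 F2=1 -> 0
  row 24 [11000]: F1=1 F2=0 (differ) -> 1
  row 25 [11001]: F1=1 F2=1 -> 0
  row 26 [11010]: F1=1 F2=1 -> 0
  row 27 [11011]: F1=1 F2=1 -> 0
  row 28 [11100]: F1=1 F2=1 -> 0
  row 29 [11101]: F1=1 F2=1 -> 0
  row 30 [11110]: F1=1 F2=0 (differ) -> 1
  row 31 [11111]: F1=1 F2=1 -> 0
Full result column, 8 rows per line (p,q fixed per line; r,s,t runs 000..111 left to right):
  rows 0-7 [p,q=00]: 10001000  (ones: 2)
  rows 8-15 [p,q=01]: 00001100  (ones: 2)
  rows 16-23 [p,q=10]: 11001010  (ones: 4)
  rows 24-31 [p,q=11]: 10000010  (ones: 2)
Disagreements = 2+2+4+2 = 10

10


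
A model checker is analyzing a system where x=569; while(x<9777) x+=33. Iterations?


Step 1: x goes from 569 toward 9777 by 33; the body runs while x<9777, so iterations = ceil((bound-start)/step)
Step 2: Distance=9208
Step 3: ceil(9208/33)=280

280


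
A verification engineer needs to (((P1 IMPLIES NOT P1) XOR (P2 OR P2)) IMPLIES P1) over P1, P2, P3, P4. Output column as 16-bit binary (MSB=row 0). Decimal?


Formula: (((P1 IMPLIES NOT P1) XOR (P2 OR P2)) IMPLIES P1) over P1, P2, P3, P4 (16 rows)
Evaluate each row (bits = P1,P2,P3,P4, MSB first):
  row 0 [0000]: (((0 IMPLIES NOT 0) XOR (0 OR 0)) IMPLIES 0) -> 0
  row 1 [0001]: (((0 IMPLIES NOT 0) XOR (0 OR 0)) IMPLIES 0) -> 0
  row 2 [0010]: (((0 IMPLIES NOT 0) XOR (0 OR 0)) IMPLIES 0) -> 0
  row 3 [0011]: (((0 IMPLIES NOT 0) XOR (0 OR 0)) IMPLIES 0) -> 0
  row 4 [0100]: (((0 IMPLIES NOT 0) XOR (1 OR 1)) IMPLIES 0) -> 1
  row 5 [0101]: (((0 IMPLIES NOT 0) XOR (1 OR 1)) IMPLIES 0) -> 1
  row 6 [0110]: (((0 IMPLIES NOT 0) XOR (1 OR 1)) IMPLIES 0) -> 1
  row 7 [0111]: (((0 IMPLIES NOT 0) XOR (1 OR 1)) IMPLIES 0) -> 1
  row 8 [1000]: (((1 IMPLIES NOT 1) XOR (0 OR 0)) IMPLIES 1) -> 1
  row 9 [1001]: (((1 IMPLIES NOT 1) XOR (0 OR 0)) IMPLIES 1) -> 1
  row 10 [1010]: (((1 IMPLIES NOT 1) XOR (0 OR 0)) IMPLIES 1) -> 1
  row 11 [1011]: (((1 IMPLIES NOT 1) XOR (0 OR 0)) IMPLIES 1) -> 1
  row 12 [1100]: (((1 IMPLIES NOT 1) XOR (1 OR 1)) IMPLIES 1) -> 1
  row 13 [1101]: (((1 IMPLIES NOT 1) XOR (1 OR 1)) IMPLIES 1) -> 1
  row 14 [1110]: (((1 IMPLIES NOT 1) XOR (1 OR 1)) IMPLIES 1) -> 1
  row 15 [1111]: (((1 IMPLIES NOT 1) XOR (1 OR 1)) IMPLIES 1) -> 1
Full result column, 4 rows per line (P1,P2 fixed per line; P3,P4 runs 00..11 left to right):
  rows 0-3 [P1,P2=00]: 0000  = hex 0
  rows 4-7 [P1,P2=01]: 1111  = hex F
  rows 8-11 [P1,P2=10]: 1111  = hex F
  rows 12-15 [P1,P2=11]: 1111  = hex F
Output column (row 0 .. row 15) = 0000111111111111
Output column grouped in 4s = 0000 1111 1111 1111 = 0x0FFF
Convert to decimal digit by digit (value = value*16 + digit):
  0 -> 0
  0*16 + 15 (F) = 15
  15*16 + 15 (F) = 255
  255*16 + 15 (F) = 4095
Decimal = 4095

4095


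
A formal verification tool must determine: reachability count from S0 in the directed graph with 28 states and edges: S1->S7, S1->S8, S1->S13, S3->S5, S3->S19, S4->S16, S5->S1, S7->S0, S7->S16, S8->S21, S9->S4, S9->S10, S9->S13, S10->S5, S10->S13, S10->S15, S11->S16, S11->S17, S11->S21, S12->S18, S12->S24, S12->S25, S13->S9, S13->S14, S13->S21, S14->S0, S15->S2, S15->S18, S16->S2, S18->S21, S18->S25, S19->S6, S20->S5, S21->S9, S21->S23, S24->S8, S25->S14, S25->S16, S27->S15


BFS from S0:
  layer 0: {S0}
Reachable set: {S0}
Count = 1

1


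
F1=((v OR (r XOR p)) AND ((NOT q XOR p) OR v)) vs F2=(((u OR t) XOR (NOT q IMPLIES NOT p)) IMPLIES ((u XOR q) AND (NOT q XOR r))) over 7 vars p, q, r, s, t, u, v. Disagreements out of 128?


F1 = ((v OR (r XOR p)) AND ((NOT q XOR p) OR v))
F2 = (((u OR t) XOR (NOT q IMPLIES NOT p)) IMPLIES ((u XOR q) AND (NOT q XOR r)))
Evaluate both on each of 128 rows (bits = p,q,r,s,t,u,v):
  row 0 [0000000]: F1=0 F2=0 -> 0
  row 1 [0000001]: F1=1 F2=0 (differ) -> 1
  row 2 [0000010]: F1=0 F2=1 (differ) -> 1
  row 3 [0000011]: F1=1 F2=1 -> 0
  row 4 [0000100]: F1=0 F2=1 (differ) -> 1
  (every remaining row is evaluated the same way; all 128 results are listed next)
Full result column, 8 rows per line (p,q,r,s fixed per line; t,u,v runs 000..111 left to right):
  rows 0-7 [p,q,r,s=0000]: 01101010  (ones: 4)
  rows 8-15 [p,q,r,s=0001]: 01101010  (ones: 4)
  rows 16-23 [p,q,r,s=0010]: 11000000  (ones: 2)
  rows 24-31 [p,q,r,s=0011]: 11000000  (ones: 2)
  rows 32-39 [p,q,r,s=0100]: 01101010  (ones: 4)
  rows 40-47 [p,q,r,s=0101]: 01101010  (ones: 4)
  rows 48-55 [p,q,r,s=0110]: 10101010  (ones: 4)
  rows 56-63 [p,q,r,s=0111]: 10101010  (ones: 4)
  rows 64-71 [p,q,r,s=1000]: 10100110  (ones: 4)
  rows 72-79 [p,q,r,s=1001]: 10100110  (ones: 4)
  rows 80-87 [p,q,r,s=1010]: 10010101  (ones: 4)
  rows 88-95 [p,q,r,s=1011]: 10010101  (ones: 4)
  rows 96-103 [p,q,r,s=1100]: 11000000  (ones: 2)
  rows 104-111 [p,q,r,s=1101]: 11000000  (ones: 2)
  rows 112-119 [p,q,r,s=1110]: 10101010  (ones: 4)
  rows 120-127 [p,q,r,s=1111]: 10101010  (ones: 4)
Disagreements = 4+4+2+2+4+4+4+4+4+4+4+4+2+2+4+4 = 56

56


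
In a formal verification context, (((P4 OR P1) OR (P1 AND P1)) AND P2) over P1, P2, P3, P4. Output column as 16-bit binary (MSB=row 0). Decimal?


Formula: (((P4 OR P1) OR (P1 AND P1)) AND P2) over P1, P2, P3, P4 (16 rows)
Evaluate each row (bits = P1,P2,P3,P4, MSB first):
  row 0 [0000]: (((0 OR 0) OR (0 AND 0)) AND 0) -> 0
  row 1 [0001]: (((1 OR 0) OR (0 AND 0)) AND 0) -> 0
  row 2 [0010]: (((0 OR 0) OR (0 AND 0)) AND 0) -> 0
  row 3 [0011]: (((1 OR 0) OR (0 AND 0)) AND 0) -> 0
  row 4 [0100]: (((0 OR 0) OR (0 AND 0)) AND 1) -> 0
  row 5 [0101]: (((1 OR 0) OR (0 AND 0)) AND 1) -> 1
  row 6 [0110]: (((0 OR 0) OR (0 AND 0)) AND 1) -> 0
  row 7 [0111]: (((1 OR 0) OR (0 AND 0)) AND 1) -> 1
  row 8 [1000]: (((0 OR 1) OR (1 AND 1)) AND 0) -> 0
  row 9 [1001]: (((1 OR 1) OR (1 AND 1)) AND 0) -> 0
  row 10 [1010]: (((0 OR 1) OR (1 AND 1)) AND 0) -> 0
  row 11 [1011]: (((1 OR 1) OR (1 AND 1)) AND 0) -> 0
  row 12 [1100]: (((0 OR 1) OR (1 AND 1)) AND 1) -> 1
  row 13 [1101]: (((1 OR 1) OR (1 AND 1)) AND 1) -> 1
  row 14 [1110]: (((0 OR 1) OR (1 AND 1)) AND 1) -> 1
  row 15 [1111]: (((1 OR 1) OR (1 AND 1)) AND 1) -> 1
Full result column, 4 rows per line (P1,P2 fixed per line; P3,P4 runs 00..11 left to right):
  rows 0-3 [P1,P2=00]: 0000  = hex 0
  rows 4-7 [P1,P2=01]: 0101  = hex 5
  rows 8-11 [P1,P2=10]: 0000  = hex 0
  rows 12-15 [P1,P2=11]: 1111  = hex F
Output column (row 0 .. row 15) = 0000010100001111
Output column grouped in 4s = 0000 0101 0000 1111 = 0x050F
Convert to decimal digit by digit (value = value*16 + digit):
  0 -> 0
  0*16 + 5 = 5
  5*16 + 0 = 80
  80*16 + 15 (F) = 1295
Decimal = 1295

1295


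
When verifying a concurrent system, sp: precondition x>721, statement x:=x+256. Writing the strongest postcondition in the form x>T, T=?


Formula: sp(P, x:=E) = exists old_x. (x = E[old_x/x]) AND P[old_x/x] (old_x is the value of x before the assignment; eliminate old_x by solving x = E[old_x/x] for old_x)
Step 1: Precondition P: x>721, i.e. old_x > 721
Step 2: Assignment gives x = old_x + 256, so old_x = x - 256
Step 3: Substitute into P: x - 256 > 721
Step 4: Simplify: x > 721+256 = 977

977


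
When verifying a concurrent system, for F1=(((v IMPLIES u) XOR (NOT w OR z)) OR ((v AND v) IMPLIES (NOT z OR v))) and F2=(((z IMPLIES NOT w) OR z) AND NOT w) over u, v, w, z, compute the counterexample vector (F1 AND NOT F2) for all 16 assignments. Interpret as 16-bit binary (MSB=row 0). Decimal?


F1 = (((v IMPLIES u) XOR (NOT w OR z)) OR ((v AND v) IMPLIES (NOT z OR v)))
F2 = (((z IMPLIES NOT w) OR z) AND NOT w)
Counterexample to F1=>F2 is where F1=1 and F2=0.
Evaluate each row (bits = u,v,w,z, MSB first):
  row 0 [0000]: F1=1 F2=1 -> F1&~F2 -> 0
  row 1 [0001]: F1=1 F2=1 -> F1&~F2 -> 0
  row 2 [0010]: F1=1 F2=0 -> F1&~F2 -> 1
  row 3 [0011]: F1=1 F2=0 -> F1&~F2 -> 1
  row 4 [0100]: F1=1 F2=1 -> F1&~F2 -> 0
  row 5 [0101]: F1=1 F2=1 -> F1&~F2 -> 0
  row 6 [0110]: F1=1 F2=0 -> F1&~F2 -> 1
  row 7 [0111]: F1=1 F2=0 -> F1&~F2 -> 1
  row 8 [1000]: F1=1 F2=1 -> F1&~F2 -> 0
  row 9 [1001]: F1=1 F2=1 -> F1&~F2 -> 0
  row 10 [1010]: F1=1 F2=0 -> F1&~F2 -> 1
  row 11 [1011]: F1=1 F2=0 -> F1&~F2 -> 1
  row 12 [1100]: F1=1 F2=1 -> F1&~F2 -> 0
  row 13 [1101]: F1=1 F2=1 -> F1&~F2 -> 0
  row 14 [1110]: F1=1 F2=0 -> F1&~F2 -> 1
  row 15 [1111]: F1=1 F2=0 -> F1&~F2 -> 1
Full result column, 4 rows per line (u,v fixed per line; w,z runs 00..11 left to right):
  rows 0-3 [u,v=00]: 0011  = hex 3
  rows 4-7 [u,v=01]: 0011  = hex 3
  rows 8-11 [u,v=10]: 0011  = hex 3
  rows 12-15 [u,v=11]: 0011  = hex 3
Counterexample vector (row 0 .. row 15) = 0011001100110011
Output column grouped in 4s = 0011 0011 0011 0011 = 0x3333
Convert to decimal digit by digit (value = value*16 + digit):
  3 -> 3
  3*16 + 3 = 51
  51*16 + 3 = 819
  819*16 + 3 = 13107
Decimal = 13107

13107


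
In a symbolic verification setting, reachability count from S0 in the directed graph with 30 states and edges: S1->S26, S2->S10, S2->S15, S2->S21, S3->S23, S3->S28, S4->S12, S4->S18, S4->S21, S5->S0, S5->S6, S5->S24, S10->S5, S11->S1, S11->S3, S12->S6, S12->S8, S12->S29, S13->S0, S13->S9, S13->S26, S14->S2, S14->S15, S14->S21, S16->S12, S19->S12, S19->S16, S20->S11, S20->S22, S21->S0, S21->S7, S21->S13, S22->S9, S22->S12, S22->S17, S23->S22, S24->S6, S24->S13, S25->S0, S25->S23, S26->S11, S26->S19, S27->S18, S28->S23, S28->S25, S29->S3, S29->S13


BFS from S0:
  layer 0: {S0}
Reachable set: {S0}
Count = 1

1


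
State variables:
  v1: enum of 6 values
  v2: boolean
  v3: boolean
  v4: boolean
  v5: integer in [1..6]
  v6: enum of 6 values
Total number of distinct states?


State space = product of domain sizes of all variables.
Domain sizes:
  v1 (enum of 6 values): 6
  v2 (boolean): 2
  v3 (boolean): 2
  v4 (boolean): 2
  v5 (integer in [1..6]): 6
  v6 (enum of 6 values): 6
Product = 6 * 2 * 2 * 2 * 6 * 6 = 1728

1728


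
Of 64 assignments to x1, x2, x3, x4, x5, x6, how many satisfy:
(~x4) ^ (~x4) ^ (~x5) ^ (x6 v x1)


CNF with 4 clauses over 6 vars (64 assignments).
An assignment satisfies CNF iff every clause has >=1 true literal.
Check each row (bits = x1,x2,x3,x4,x5,x6; clause T/F shown):
  row 0 [000000]: clauses=TTTF -> 0
  row 1 [000001]: clauses=TTTT -> 1
  row 2 [000010]: clauses=TTFF -> 0
  row 3 [000011]: clauses=TTFT -> 0
  row 4 [000100]: clauses=FFTF -> 0
  (every remaining row is evaluated the same way; all 64 results are listed next)
Full result column, 8 rows per line (x1,x2,x3 fixed per line; x4,x5,x6 runs 000..111 left to right):
  rows 0-7 [x1,x2,x3=000]: 01000000  (ones: 1)
  rows 8-15 [x1,x2,x3=001]: 01000000  (ones: 1)
  rows 16-23 [x1,x2,x3=010]: 01000000  (ones: 1)
  rows 24-31 [x1,x2,x3=011]: 01000000  (ones: 1)
  rows 32-39 [x1,x2,x3=100]: 11000000  (ones: 2)
  rows 40-47 [x1,x2,x3=101]: 11000000  (ones: 2)
  rows 48-55 [x1,x2,x3=110]: 11000000  (ones: 2)
  rows 56-63 [x1,x2,x3=111]: 11000000  (ones: 2)
Satisfying assignments = 1+1+1+1+2+2+2+2 = 12

12


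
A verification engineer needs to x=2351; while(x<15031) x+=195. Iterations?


Step 1: x goes from 2351 toward 15031 by 195; the body runs while x<15031, so iterations = ceil((bound-start)/step)
Step 2: Distance=12680
Step 3: ceil(12680/195)=66

66


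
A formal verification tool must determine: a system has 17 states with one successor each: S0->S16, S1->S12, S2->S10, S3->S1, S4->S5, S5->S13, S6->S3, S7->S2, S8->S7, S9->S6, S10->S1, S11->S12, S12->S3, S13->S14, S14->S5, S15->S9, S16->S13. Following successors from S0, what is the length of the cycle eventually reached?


Trace from S0 until a state repeats:
  S0 -> S16 -> S13 -> S14 -> S5 -> S13
S13 first seen at step 2, revisited at step 5.
Cycle length = 5 - 2 = 3

3


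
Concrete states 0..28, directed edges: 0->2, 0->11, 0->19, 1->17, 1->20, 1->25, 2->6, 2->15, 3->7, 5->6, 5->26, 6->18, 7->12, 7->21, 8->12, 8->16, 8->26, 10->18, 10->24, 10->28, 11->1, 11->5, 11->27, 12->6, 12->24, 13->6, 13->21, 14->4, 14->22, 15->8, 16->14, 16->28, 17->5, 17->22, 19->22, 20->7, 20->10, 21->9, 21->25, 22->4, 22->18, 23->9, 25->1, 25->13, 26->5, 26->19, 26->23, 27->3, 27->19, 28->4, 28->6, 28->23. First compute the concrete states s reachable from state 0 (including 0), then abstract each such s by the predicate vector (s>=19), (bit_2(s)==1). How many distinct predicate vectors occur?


BFS from 0:
Concrete reachable: {0, 1, 2, 3, 4, 5, 6, 7, 8, 9, 10, 11, 12, 13, 14, 15, 16, 17, 18, 19, 20, 21, 22, 23, 24, 25, 26, 27, 28}
Abstract via predicates (s>=19), (bit_2(s)==1):
  (0,0) <- {0, 1, 2, 3, 8, 9, 10, 11, 16, 17, 18}
  (0,1) <- {4, 5, 6, 7, 12, 13, 14, 15}
  (1,0) <- {19, 24, 25, 26, 27}
  (1,1) <- {20, 21, 22, 23, 28}
Distinct abstract states = 4

4


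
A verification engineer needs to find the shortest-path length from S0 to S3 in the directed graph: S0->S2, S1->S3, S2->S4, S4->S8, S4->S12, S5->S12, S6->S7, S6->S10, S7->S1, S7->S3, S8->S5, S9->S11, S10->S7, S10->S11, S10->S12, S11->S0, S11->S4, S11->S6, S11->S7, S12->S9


BFS layer-by-layer from S0:
  dist 0: {S0}
  dist 1: {S2}
  dist 2: {S4}
  dist 3: {S8, S12}
  dist 4: {S5, S9}
  dist 5: {S11}
  dist 6: {S6, S7}
  dist 7: {S1, S3, S10}
  -> S3 reached at distance 7
Shortest path length = 7

7


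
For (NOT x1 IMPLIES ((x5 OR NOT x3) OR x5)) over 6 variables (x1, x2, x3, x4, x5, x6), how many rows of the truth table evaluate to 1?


Formula: (NOT x1 IMPLIES ((x5 OR NOT x3) OR x5)) over 6 vars (64 rows)
Evaluate each row (x1, x2, x3, x4, x5, x6 as bits, MSB first):
  row 0 [000000]: (NOT 0 IMPLIES ((0 OR NOT 0) OR 0)) -> 1
  row 1 [000001]: (NOT 0 IMPLIES ((0 OR NOT 0) OR 0)) -> 1
  row 2 [000010]: (NOT 0 IMPLIES ((1 OR NOT 0) OR 1)) -> 1
  row 3 [000011]: (NOT 0 IMPLIES ((1 OR NOT 0) OR 1)) -> 1
  row 4 [000100]: (NOT 0 IMPLIES ((0 OR NOT 0) OR 0)) -> 1
  (every remaining row is evaluated the same way; all 64 results are listed next)
Full result column, 8 rows per line (x1,x2,x3 fixed per line; x4,x5,x6 runs 000..111 left to right):
  rows 0-7 [x1,x2,x3=000]: 11111111  (ones: 8)
  rows 8-15 [x1,x2,x3=001]: 00110011  (ones: 4)
  rows 16-23 [x1,x2,x3=010]: 11111111  (ones: 8)
  rows 24-31 [x1,x2,x3=011]: 00110011  (ones: 4)
  rows 32-39 [x1,x2,x3=100]: 11111111  (ones: 8)
  rows 40-47 [x1,x2,x3=101]: 11111111  (ones: 8)
  rows 48-55 [x1,x2,x3=110]: 11111111  (ones: 8)
  rows 56-63 [x1,x2,x3=111]: 11111111  (ones: 8)
Count of 1-rows = 8+4+8+4+8+8+8+8 = 56

56


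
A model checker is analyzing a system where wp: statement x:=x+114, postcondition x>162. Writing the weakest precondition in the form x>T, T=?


Formula: wp(x:=E, P) = P[E/x] (substitute E for x in postcondition)
Step 1: Postcondition: x>162
Step 2: Substitute x+114 for x: x+114>162
Step 3: Solve for x: x > 162-114 = 48

48


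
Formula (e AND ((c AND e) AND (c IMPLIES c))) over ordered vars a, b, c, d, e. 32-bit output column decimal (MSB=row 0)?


Formula: (e AND ((c AND e) AND (c IMPLIES c))) over a, b, c, d, e (32 rows)
Evaluate each row (bits = a,b,c,d,e, MSB first):
  row 0 [00000]: (0 AND ((0 AND 0) AND (0 IMPLIES 0))) -> 0
  row 1 [00001]: (1 AND ((0 AND 1) AND (0 IMPLIES 0))) -> 0
  row 2 [00010]: (0 AND ((0 AND 0) AND (0 IMPLIES 0))) -> 0
  row 3 [00011]: (1 AND ((0 AND 1) AND (0 IMPLIES 0))) -> 0
  row 4 [00100]: (0 AND ((1 AND 0) AND (1 IMPLIES 1))) -> 0
  row 5 [00101]: (1 AND ((1 AND 1) AND (1 IMPLIES 1))) -> 1
  row 6 [00110]: (0 AND ((1 AND 0) AND (1 IMPLIES 1))) -> 0
  row 7 [00111]: (1 AND ((1 AND 1) AND (1 IMPLIES 1))) -> 1
  row 8 [01000]: (0 AND ((0 AND 0) AND (0 IMPLIES 0))) -> 0
  row 9 [01001]: (1 AND ((0 AND 1) AND (0 IMPLIES 0))) -> 0
  row 10 [01010]: (0 AND ((0 AND 0) AND (0 IMPLIES 0))) -> 0
  row 11 [01011]: (1 AND ((0 AND 1) AND (0 IMPLIES 0))) -> 0
  row 12 [01100]: (0 AND ((1 AND 0) AND (1 IMPLIES 1))) -> 0
  row 13 [01101]: (1 AND ((1 AND 1) AND (1 IMPLIES 1))) -> 1
  row 14 [01110]: (0 AND ((1 AND 0) AND (1 IMPLIES 1))) -> 0
  row 15 [01111]: (1 AND ((1 AND 1) AND (1 IMPLIES 1))) -> 1
  row 16 [10000]: (0 AND ((0 AND 0) AND (0 IMPLIES 0))) -> 0
  row 17 [10001]: (1 AND ((0 AND 1) AND (0 IMPLIES 0))) -> 0
  row 18 [10010]: (0 AND ((0 AND 0) AND (0 IMPLIES 0))) -> 0
  row 19 [10011]: (1 AND ((0 AND 1) AND (0 IMPLIES 0))) -> 0
  row 20 [10100]: (0 AND ((1 AND 0) AND (1 IMPLIES 1))) -> 0
  row 21 [10101]: (1 AND ((1 AND 1) AND (1 IMPLIES 1))) -> 1
  row 22 [10110]: (0 AND ((1 AND 0) AND (1 IMPLIES 1))) -> 0
  row 23 [10111]: (1 AND ((1 AND 1) AND (1 IMPLIES 1))) -> 1
  row 24 [11000]: (0 AND ((0 AND 0) AND (0 IMPLIES 0))) -> 0
  row 25 [11001]: (1 AND ((0 AND 1) AND (0 IMPLIES 0))) -> 0
  row 26 [11010]: (0 AND ((0 AND 0) AND (0 IMPLIES 0))) -> 0
  row 27 [11011]: (1 AND ((0 AND 1) AND (0 IMPLIES 0))) -> 0
  row 28 [11100]: (0 AND ((1 AND 0) AND (1 IMPLIES 1))) -> 0
  row 29 [11101]: (1 AND ((1 AND 1) AND (1 IMPLIES 1))) -> 1
  row 30 [11110]: (0 AND ((1 AND 0) AND (1 IMPLIES 1))) -> 0
  row 31 [11111]: (1 AND ((1 AND 1) AND (1 IMPLIES 1))) -> 1
Full result column, 4 rows per line (a,b,c fixed per line; d,e runs 00..11 left to right):
  rows 0-3 [a,b,c=000]: 0000  = hex 0
  rows 4-7 [a,b,c=001]: 0101  = hex 5
  rows 8-11 [a,b,c=010]: 0000  = hex 0
  rows 12-15 [a,b,c=011]: 0101  = hex 5
  rows 16-19 [a,b,c=100]: 0000  = hex 0
  rows 20-23 [a,b,c=101]: 0101  = hex 5
  rows 24-27 [a,b,c=110]: 0000  = hex 0
  rows 28-31 [a,b,c=111]: 0101  = hex 5
Output column (row 0 .. row 31) = 00000101000001010000010100000101
Output column grouped in 4s = 0000 0101 0000 0101 0000 0101 0000 0101 = 0x05050505
Convert to decimal digit by digit (value = value*16 + digit):
  0 -> 0
  0*16 + 5 = 5
  5*16 + 0 = 80
  80*16 + 5 = 1285
  1285*16 + 0 = 20560
  20560*16 + 5 = 328965
  328965*16 + 0 = 5263440
  5263440*16 + 5 = 84215045
Decimal = 84215045

84215045


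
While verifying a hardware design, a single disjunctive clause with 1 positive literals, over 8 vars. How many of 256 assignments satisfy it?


Step 1: Total=2^8=256
Step 2: Unsat when all 1 false: 2^7=128
Step 3: Sat=256-128=128

128


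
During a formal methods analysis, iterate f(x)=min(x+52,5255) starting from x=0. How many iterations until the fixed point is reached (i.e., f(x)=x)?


Step 1: x=0, cap=5255, increment=52
Step 2: x grows by 52 each step until capped at 5255; fixed point is x=5255
Step 3: iterations = ceil(5255/52) = 102

102


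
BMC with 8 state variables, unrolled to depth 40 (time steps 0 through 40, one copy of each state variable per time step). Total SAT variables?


BMC unrolls to depth k, creating one copy of each state var for steps 0..k.
Step count = 40 + 1 = 41 (steps 0 through 40)
Vars per step = 8
Total = 8 * 41 = 328

328


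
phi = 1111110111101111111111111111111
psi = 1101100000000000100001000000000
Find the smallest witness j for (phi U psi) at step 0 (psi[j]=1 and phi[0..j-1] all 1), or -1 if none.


(phi U psi) at 0: need smallest j with psi[j]=1 and phi[i]=1 for all i in [0,j).
Scan from step 0:
  step 0: psi=1 and phi held for [0,0) -> witness found
Witness step = 0

0


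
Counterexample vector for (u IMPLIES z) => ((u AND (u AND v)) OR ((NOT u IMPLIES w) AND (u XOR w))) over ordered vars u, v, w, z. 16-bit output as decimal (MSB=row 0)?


F1 = (u IMPLIES z)
F2 = ((u AND (u AND v)) OR ((NOT u IMPLIES w) AND (u XOR w)))
Counterexample to F1=>F2 is where F1=1 and F2=0.
Evaluate each row (bits = u,v,w,z, MSB first):
  row 0 [0000]: F1=1 F2=0 -> F1&~F2 -> 1
  row 1 [0001]: F1=1 F2=0 -> F1&~F2 -> 1
  row 2 [0010]: F1=1 F2=1 -> F1&~F2 -> 0
  row 3 [0011]: F1=1 F2=1 -> F1&~F2 -> 0
  row 4 [0100]: F1=1 F2=0 -> F1&~F2 -> 1
  row 5 [0101]: F1=1 F2=0 -> F1&~F2 -> 1
  row 6 [0110]: F1=1 F2=1 -> F1&~F2 -> 0
  row 7 [0111]: F1=1 F2=1 -> F1&~F2 -> 0
  row 8 [1000]: F1=0 F2=1 -> F1&~F2 -> 0
  row 9 [1001]: F1=1 F2=1 -> F1&~F2 -> 0
  row 10 [1010]: F1=0 F2=0 -> F1&~F2 -> 0
  row 11 [1011]: F1=1 F2=0 -> F1&~F2 -> 1
  row 12 [1100]: F1=0 F2=1 -> F1&~F2 -> 0
  row 13 [1101]: F1=1 F2=1 -> F1&~F2 -> 0
  row 14 [1110]: F1=0 F2=1 -> F1&~F2 -> 0
  row 15 [1111]: F1=1 F2=1 -> F1&~F2 -> 0
Full result column, 4 rows per line (u,v fixed per line; w,z runs 00..11 left to right):
  rows 0-3 [u,v=00]: 1100  = hex C
  rows 4-7 [u,v=01]: 1100  = hex C
  rows 8-11 [u,v=10]: 0001  = hex 1
  rows 12-15 [u,v=11]: 0000  = hex 0
Counterexample vector (row 0 .. row 15) = 1100110000010000
Output column grouped in 4s = 1100 1100 0001 0000 = 0xCC10
Convert to decimal digit by digit (value = value*16 + digit):
  C -> 12
  12*16 + 12 (C) = 204
  204*16 + 1 = 3265
  3265*16 + 0 = 52240
Decimal = 52240

52240


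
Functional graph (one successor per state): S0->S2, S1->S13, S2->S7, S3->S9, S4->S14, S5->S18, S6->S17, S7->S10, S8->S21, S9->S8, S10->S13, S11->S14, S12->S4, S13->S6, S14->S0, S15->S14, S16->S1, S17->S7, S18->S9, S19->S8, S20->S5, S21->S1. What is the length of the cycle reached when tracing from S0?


Trace from S0 until a state repeats:
  S0 -> S2 -> S7 -> S10 -> S13 -> S6 -> S17 -> S7
S7 first seen at step 2, revisited at step 7.
Cycle length = 7 - 2 = 5

5


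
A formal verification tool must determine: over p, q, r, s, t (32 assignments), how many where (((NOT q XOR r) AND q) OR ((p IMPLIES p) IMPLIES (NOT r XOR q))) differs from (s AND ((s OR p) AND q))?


F1 = (((NOT q XOR r) AND q) OR ((p IMPLIES p) IMPLIES (NOT r XOR q)))
F2 = (s AND ((s OR p) AND q))
Evaluate both on each of 32 rows (bits = p,q,r,s,t):
  row 0 [00000]: F1=1 F2=0 (differ) -> 1
  row 1 [00001]: F1=1 F2=0 (differ) -> 1
  row 2 [00010]: F1=1 F2=0 (differ) -> 1
  row 3 [00011]: F1=1 F2=0 (differ) -> 1
  row 4 [00100]: F1=0 F2=0 -> 0
  row 5 [00101]: F1=0 F2=0 -> 0
  row 6 [00110]: F1=0 F2=0 -> 0
  row 7 [00111]: F1=0 F2=0 -> 0
  row 8 [01000]: F1=0 F2=0 -> 0
  row 9 [01001]: F1=0 F2=0 -> 0
  row 10 [01010]: F1=0 F2=1 (differ) -> 1
  row 11 [01011]: F1=0 F2=1 (differ) -> 1
  row 12 [01100]: F1=1 F2=0 (differ) -> 1
  row 13 [01101]: F1=1 F2=0 (differ) -> 1
  row 14 [01110]: F1=1 F2=1 -> 0
  row 15 [01111]: F1=1 F2=1 -> 0
  row 16 [10000]: F1=1 F2=0 (differ) -> 1
  row 17 [10001]: F1=1 F2=0 (differ) -> 1
  row 18 [10010]: F1=1 F2=0 (differ) -> 1
  row 19 [10011]: F1=1 F2=0 (differ) -> 1
  row 20 [10100]: F1=0 F2=0 -> 0
  row 21 [10101]: F1=0 F2=0 -> 0
  row 22 [10110]: F1=0 F2=0 -> 0
  row 23 [10111]: F1=0 F2=0 -> 0
  row 24 [11000]: F1=0 F2=0 -> 0
  row 25 [11001]: F1=0 F2=0 -> 0
  row 26 [11010]: F1=0 F2=1 (differ) -> 1
  row 27 [11011]: F1=0 F2=1 (differ) -> 1
  row 28 [11100]: F1=1 F2=0 (differ) -> 1
  row 29 [11101]: F1=1 F2=0 (differ) -> 1
  row 30 [11110]: F1=1 F2=1 -> 0
  row 31 [11111]: F1=1 F2=1 -> 0
Full result column, 8 rows per line (p,q fixed per line; r,s,t runs 000..111 left to right):
  rows 0-7 [p,q=00]: 11110000  (ones: 4)
  rows 8-15 [p,q=01]: 00111100  (ones: 4)
  rows 16-23 [p,q=10]: 11110000  (ones: 4)
  rows 24-31 [p,q=11]: 00111100  (ones: 4)
Disagreements = 4+4+4+4 = 16

16


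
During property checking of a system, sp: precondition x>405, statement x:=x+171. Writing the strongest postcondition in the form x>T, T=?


Formula: sp(P, x:=E) = exists old_x. (x = E[old_x/x]) AND P[old_x/x] (old_x is the value of x before the assignment; eliminate old_x by solving x = E[old_x/x] for old_x)
Step 1: Precondition P: x>405, i.e. old_x > 405
Step 2: Assignment gives x = old_x + 171, so old_x = x - 171
Step 3: Substitute into P: x - 171 > 405
Step 4: Simplify: x > 405+171 = 576

576


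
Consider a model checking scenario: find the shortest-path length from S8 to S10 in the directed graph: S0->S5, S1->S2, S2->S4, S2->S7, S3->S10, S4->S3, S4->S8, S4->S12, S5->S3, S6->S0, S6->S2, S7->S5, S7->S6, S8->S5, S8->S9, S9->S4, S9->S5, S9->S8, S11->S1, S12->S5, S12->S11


BFS layer-by-layer from S8:
  dist 0: {S8}
  dist 1: {S5, S9}
  dist 2: {S3, S4}
  dist 3: {S10, S12}
  -> S10 reached at distance 3
Shortest path length = 3

3


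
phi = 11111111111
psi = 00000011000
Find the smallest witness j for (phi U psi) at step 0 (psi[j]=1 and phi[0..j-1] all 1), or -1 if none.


(phi U psi) at 0: need smallest j with psi[j]=1 and phi[i]=1 for all i in [0,j).
Scan from step 0:
  step 0: phi=1, psi=0 -> continue
  step 1: phi=1, psi=0 -> continue
  step 2: phi=1, psi=0 -> continue
  step 3: phi=1, psi=0 -> continue
  step 6: psi=1 and phi held for [0,6) -> witness found
Witness step = 6

6


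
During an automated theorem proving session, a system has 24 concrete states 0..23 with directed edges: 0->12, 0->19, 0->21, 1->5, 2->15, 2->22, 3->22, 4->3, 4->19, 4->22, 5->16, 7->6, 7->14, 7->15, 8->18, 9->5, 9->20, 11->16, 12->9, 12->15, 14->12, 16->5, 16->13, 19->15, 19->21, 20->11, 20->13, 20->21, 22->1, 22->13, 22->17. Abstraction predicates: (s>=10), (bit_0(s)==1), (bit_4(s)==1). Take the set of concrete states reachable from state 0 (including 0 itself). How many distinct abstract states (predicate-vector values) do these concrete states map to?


BFS from 0:
Concrete reachable: {0, 5, 9, 11, 12, 13, 15, 16, 19, 20, 21}
Abstract via predicates (s>=10), (bit_0(s)==1), (bit_4(s)==1):
  (0,0,0) <- {0}
  (0,1,0) <- {5, 9}
  (1,0,0) <- {12}
  (1,0,1) <- {16, 20}
  (1,1,0) <- {11, 13, 15}
  (1,1,1) <- {19, 21}
Distinct abstract states = 6

6


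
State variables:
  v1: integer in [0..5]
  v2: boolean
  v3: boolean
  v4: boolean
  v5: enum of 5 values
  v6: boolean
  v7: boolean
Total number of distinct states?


State space = product of domain sizes of all variables.
Domain sizes:
  v1 (integer in [0..5]): 6
  v2 (boolean): 2
  v3 (boolean): 2
  v4 (boolean): 2
  v5 (enum of 5 values): 5
  v6 (boolean): 2
  v7 (boolean): 2
Product = 6 * 2 * 2 * 2 * 5 * 2 * 2 = 960

960


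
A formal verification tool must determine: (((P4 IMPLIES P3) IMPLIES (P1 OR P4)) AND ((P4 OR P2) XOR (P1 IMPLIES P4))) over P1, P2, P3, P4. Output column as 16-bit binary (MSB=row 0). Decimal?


Formula: (((P4 IMPLIES P3) IMPLIES (P1 OR P4)) AND ((P4 OR P2) XOR (P1 IMPLIES P4))) over P1, P2, P3, P4 (16 rows)
Evaluate each row (bits = P1,P2,P3,P4, MSB first):
  row 0 [0000]: (((0 IMPLIES 0) IMPLIES (0 OR 0)) AND ((0 OR 0) XOR (0 IMPLIES 0))) -> 0
  row 1 [0001]: (((1 IMPLIES 0) IMPLIES (0 OR 1)) AND ((1 OR 0) XOR (0 IMPLIES 1))) -> 0
  row 2 [0010]: (((0 IMPLIES 1) IMPLIES (0 OR 0)) AND ((0 OR 0) XOR (0 IMPLIES 0))) -> 0
  row 3 [0011]: (((1 IMPLIES 1) IMPLIES (0 OR 1)) AND ((1 OR 0) XOR (0 IMPLIES 1))) -> 0
  row 4 [0100]: (((0 IMPLIES 0) IMPLIES (0 OR 0)) AND ((0 OR 1) XOR (0 IMPLIES 0))) -> 0
  row 5 [0101]: (((1 IMPLIES 0) IMPLIES (0 OR 1)) AND ((1 OR 1) XOR (0 IMPLIES 1))) -> 0
  row 6 [0110]: (((0 IMPLIES 1) IMPLIES (0 OR 0)) AND ((0 OR 1) XOR (0 IMPLIES 0))) -> 0
  row 7 [0111]: (((1 IMPLIES 1) IMPLIES (0 OR 1)) AND ((1 OR 1) XOR (0 IMPLIES 1))) -> 0
  row 8 [1000]: (((0 IMPLIES 0) IMPLIES (1 OR 0)) AND ((0 OR 0) XOR (1 IMPLIES 0))) -> 0
  row 9 [1001]: (((1 IMPLIES 0) IMPLIES (1 OR 1)) AND ((1 OR 0) XOR (1 IMPLIES 1))) -> 0
  row 10 [1010]: (((0 IMPLIES 1) IMPLIES (1 OR 0)) AND ((0 OR 0) XOR (1 IMPLIES 0))) -> 0
  row 11 [1011]: (((1 IMPLIES 1) IMPLIES (1 OR 1)) AND ((1 OR 0) XOR (1 IMPLIES 1))) -> 0
  row 12 [1100]: (((0 IMPLIES 0) IMPLIES (1 OR 0)) AND ((0 OR 1) XOR (1 IMPLIES 0))) -> 1
  row 13 [1101]: (((1 IMPLIES 0) IMPLIES (1 OR 1)) AND ((1 OR 1) XOR (1 IMPLIES 1))) -> 0
  row 14 [1110]: (((0 IMPLIES 1) IMPLIES (1 OR 0)) AND ((0 OR 1) XOR (1 IMPLIES 0))) -> 1
  row 15 [1111]: (((1 IMPLIES 1) IMPLIES (1 OR 1)) AND ((1 OR 1) XOR (1 IMPLIES 1))) -> 0
Full result column, 4 rows per line (P1,P2 fixed per line; P3,P4 runs 00..11 left to right):
  rows 0-3 [P1,P2=00]: 0000  = hex 0
  rows 4-7 [P1,P2=01]: 0000  = hex 0
  rows 8-11 [P1,P2=10]: 0000  = hex 0
  rows 12-15 [P1,P2=11]: 1010  = hex A
Output column (row 0 .. row 15) = 0000000000001010
Output column grouped in 4s = 0000 0000 0000 1010 = 0x000A
Convert to decimal digit by digit (value = value*16 + digit):
  0 -> 0
  0*16 + 0 = 0
  0*16 + 0 = 0
  0*16 + 10 (A) = 10
Decimal = 10

10


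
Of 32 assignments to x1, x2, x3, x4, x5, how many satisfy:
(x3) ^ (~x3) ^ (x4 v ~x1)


CNF with 3 clauses over 5 vars (32 assignments).
An assignment satisfies CNF iff every clause has >=1 true literal.
Check each row (bits = x1,x2,x3,x4,x5; clause T/F shown):
  row 0 [00000]: clauses=FTT -> 0
  row 1 [00001]: clauses=FTT -> 0
  row 2 [00010]: clauses=FTT -> 0
  row 3 [00011]: clauses=FTT -> 0
  row 4 [00100]: clauses=TFT -> 0
  row 5 [00101]: clauses=TFT -> 0
  row 6 [00110]: clauses=TFT -> 0
  row 7 [00111]: clauses=TFT -> 0
  row 8 [01000]: clauses=FTT -> 0
  row 9 [01001]: clauses=FTT -> 0
  row 10 [01010]: clauses=FTT -> 0
  row 11 [01011]: clauses=FTT -> 0
  row 12 [01100]: clauses=TFT -> 0
  row 13 [01101]: clauses=TFT -> 0
  row 14 [01110]: clauses=TFT -> 0
  row 15 [01111]: clauses=TFT -> 0
  row 16 [10000]: clauses=FTF -> 0
  row 17 [10001]: clauses=FTF -> 0
  row 18 [10010]: clauses=FTT -> 0
  row 19 [10011]: clauses=FTT -> 0
  row 20 [10100]: clauses=TFF -> 0
  row 21 [10101]: clauses=TFF -> 0
  row 22 [10110]: clauses=TFT -> 0
  row 23 [10111]: clauses=TFT -> 0
  row 24 [11000]: clauses=FTF -> 0
  row 25 [11001]: clauses=FTF -> 0
  row 26 [11010]: clauses=FTT -> 0
  row 27 [11011]: clauses=FTT -> 0
  row 28 [11100]: clauses=TFF -> 0
  row 29 [11101]: clauses=TFF -> 0
  row 30 [11110]: clauses=TFT -> 0
  row 31 [11111]: clauses=TFT -> 0
Full result column, 8 rows per line (x1,x2 fixed per line; x3,x4,x5 runs 000..111 left to right):
  rows 0-7 [x1,x2=00]: 00000000  (ones: 0)
  rows 8-15 [x1,x2=01]: 00000000  (ones: 0)
  rows 16-23 [x1,x2=10]: 00000000  (ones: 0)
  rows 24-31 [x1,x2=11]: 00000000  (ones: 0)
Satisfying assignments = 0+0+0+0 = 0

0


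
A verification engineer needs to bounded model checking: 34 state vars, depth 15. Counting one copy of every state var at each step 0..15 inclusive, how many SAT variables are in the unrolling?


BMC unrolls to depth k, creating one copy of each state var for steps 0..k.
Step count = 15 + 1 = 16 (steps 0 through 15)
Vars per step = 34
Total = 34 * 16 = 544

544


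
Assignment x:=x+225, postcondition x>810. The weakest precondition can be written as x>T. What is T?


Formula: wp(x:=E, P) = P[E/x] (substitute E for x in postcondition)
Step 1: Postcondition: x>810
Step 2: Substitute x+225 for x: x+225>810
Step 3: Solve for x: x > 810-225 = 585

585


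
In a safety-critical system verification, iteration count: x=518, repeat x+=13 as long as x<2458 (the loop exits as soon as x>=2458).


Step 1: x goes from 518 toward 2458 by 13; the body runs while x<2458, so iterations = ceil((bound-start)/step)
Step 2: Distance=1940
Step 3: ceil(1940/13)=150

150


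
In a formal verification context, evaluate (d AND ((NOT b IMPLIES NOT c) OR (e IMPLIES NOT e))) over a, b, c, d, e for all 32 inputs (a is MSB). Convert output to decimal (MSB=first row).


Formula: (d AND ((NOT b IMPLIES NOT c) OR (e IMPLIES NOT e))) over a, b, c, d, e (32 rows)
Evaluate each row (bits = a,b,c,d,e, MSB first):
  row 0 [00000]: (0 AND ((NOT 0 IMPLIES NOT 0) OR (0 IMPLIES NOT 0))) -> 0
  row 1 [00001]: (0 AND ((NOT 0 IMPLIES NOT 0) OR (1 IMPLIES NOT 1))) -> 0
  row 2 [00010]: (1 AND ((NOT 0 IMPLIES NOT 0) OR (0 IMPLIES NOT 0))) -> 1
  row 3 [00011]: (1 AND ((NOT 0 IMPLIES NOT 0) OR (1 IMPLIES NOT 1))) -> 1
  row 4 [00100]: (0 AND ((NOT 0 IMPLIES NOT 1) OR (0 IMPLIES NOT 0))) -> 0
  row 5 [00101]: (0 AND ((NOT 0 IMPLIES NOT 1) OR (1 IMPLIES NOT 1))) -> 0
  row 6 [00110]: (1 AND ((NOT 0 IMPLIES NOT 1) OR (0 IMPLIES NOT 0))) -> 1
  row 7 [00111]: (1 AND ((NOT 0 IMPLIES NOT 1) OR (1 IMPLIES NOT 1))) -> 0
  row 8 [01000]: (0 AND ((NOT 1 IMPLIES NOT 0) OR (0 IMPLIES NOT 0))) -> 0
  row 9 [01001]: (0 AND ((NOT 1 IMPLIES NOT 0) OR (1 IMPLIES NOT 1))) -> 0
  row 10 [01010]: (1 AND ((NOT 1 IMPLIES NOT 0) OR (0 IMPLIES NOT 0))) -> 1
  row 11 [01011]: (1 AND ((NOT 1 IMPLIES NOT 0) OR (1 IMPLIES NOT 1))) -> 1
  row 12 [01100]: (0 AND ((NOT 1 IMPLIES NOT 1) OR (0 IMPLIES NOT 0))) -> 0
  row 13 [01101]: (0 AND ((NOT 1 IMPLIES NOT 1) OR (1 IMPLIES NOT 1))) -> 0
  row 14 [01110]: (1 AND ((NOT 1 IMPLIES NOT 1) OR (0 IMPLIES NOT 0))) -> 1
  row 15 [01111]: (1 AND ((NOT 1 IMPLIES NOT 1) OR (1 IMPLIES NOT 1))) -> 1
  row 16 [10000]: (0 AND ((NOT 0 IMPLIES NOT 0) OR (0 IMPLIES NOT 0))) -> 0
  row 17 [10001]: (0 AND ((NOT 0 IMPLIES NOT 0) OR (1 IMPLIES NOT 1))) -> 0
  row 18 [10010]: (1 AND ((NOT 0 IMPLIES NOT 0) OR (0 IMPLIES NOT 0))) -> 1
  row 19 [10011]: (1 AND ((NOT 0 IMPLIES NOT 0) OR (1 IMPLIES NOT 1))) -> 1
  row 20 [10100]: (0 AND ((NOT 0 IMPLIES NOT 1) OR (0 IMPLIES NOT 0))) -> 0
  row 21 [10101]: (0 AND ((NOT 0 IMPLIES NOT 1) OR (1 IMPLIES NOT 1))) -> 0
  row 22 [10110]: (1 AND ((NOT 0 IMPLIES NOT 1) OR (0 IMPLIES NOT 0))) -> 1
  row 23 [10111]: (1 AND ((NOT 0 IMPLIES NOT 1) OR (1 IMPLIES NOT 1))) -> 0
  row 24 [11000]: (0 AND ((NOT 1 IMPLIES NOT 0) OR (0 IMPLIES NOT 0))) -> 0
  row 25 [11001]: (0 AND ((NOT 1 IMPLIES NOT 0) OR (1 IMPLIES NOT 1))) -> 0
  row 26 [11010]: (1 AND ((NOT 1 IMPLIES NOT 0) OR (0 IMPLIES NOT 0))) -> 1
  row 27 [11011]: (1 AND ((NOT 1 IMPLIES NOT 0) OR (1 IMPLIES NOT 1))) -> 1
  row 28 [11100]: (0 AND ((NOT 1 IMPLIES NOT 1) OR (0 IMPLIES NOT 0))) -> 0
  row 29 [11101]: (0 AND ((NOT 1 IMPLIES NOT 1) OR (1 IMPLIES NOT 1))) -> 0
  row 30 [11110]: (1 AND ((NOT 1 IMPLIES NOT 1) OR (0 IMPLIES NOT 0))) -> 1
  row 31 [11111]: (1 AND ((NOT 1 IMPLIES NOT 1) OR (1 IMPLIES NOT 1))) -> 1
Full result column, 4 rows per line (a,b,c fixed per line; d,e runs 00..11 left to right):
  rows 0-3 [a,b,c=000]: 0011  = hex 3
  rows 4-7 [a,b,c=001]: 0010  = hex 2
  rows 8-11 [a,b,c=010]: 0011  = hex 3
  rows 12-15 [a,b,c=011]: 0011  = hex 3
  rows 16-19 [a,b,c=100]: 0011  = hex 3
  rows 20-23 [a,b,c=101]: 0010  = hex 2
  rows 24-27 [a,b,c=110]: 0011  = hex 3
  rows 28-31 [a,b,c=111]: 0011  = hex 3
Output column (row 0 .. row 31) = 00110010001100110011001000110011
Output column grouped in 4s = 0011 0010 0011 0011 0011 0010 0011 0011 = 0x32333233
Convert to decimal digit by digit (value = value*16 + digit):
  3 -> 3
  3*16 + 2 = 50
  50*16 + 3 = 803
  803*16 + 3 = 12851
  12851*16 + 3 = 205619
  205619*16 + 2 = 3289906
  3289906*16 + 3 = 52638499
  52638499*16 + 3 = 842215987
Decimal = 842215987

842215987


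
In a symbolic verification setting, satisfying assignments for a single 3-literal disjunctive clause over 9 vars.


Step 1: Total=2^9=512
Step 2: Unsat when all 3 false: 2^6=64
Step 3: Sat=512-64=448

448
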